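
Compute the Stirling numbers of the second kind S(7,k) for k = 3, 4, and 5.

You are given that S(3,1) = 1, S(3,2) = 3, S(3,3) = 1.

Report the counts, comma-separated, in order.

row 4: T[4][1]=1·1+0=1  T[4][2]=2·3+1=7  T[4][3]=3·1+3=6  T[4][4]=4·0+1=1
row 5: T[5][1]=1·1+0=1  T[5][2]=2·7+1=15  T[5][3]=3·6+7=25  T[5][4]=4·1+6=10  T[5][5]=5·0+1=1
row 6: T[6][2]=2·15+1=31  T[6][3]=3·25+15=90  T[6][4]=4·10+25=65  T[6][5]=5·1+10=15
row 7: T[7][3]=3·90+31=301  T[7][4]=4·65+90=350  T[7][5]=5·15+65=140
Read S(7,3) = 301, S(7,4) = 350, S(7,5) = 140.

301, 350, 140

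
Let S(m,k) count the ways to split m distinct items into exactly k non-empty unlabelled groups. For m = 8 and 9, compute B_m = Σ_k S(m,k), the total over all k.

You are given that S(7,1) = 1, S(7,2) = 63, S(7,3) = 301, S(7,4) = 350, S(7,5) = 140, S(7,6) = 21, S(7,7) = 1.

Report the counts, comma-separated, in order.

row 8: T[8][1]=1·1+0=1  T[8][2]=2·63+1=127  T[8][3]=3·301+63=966  T[8][4]=4·350+301=1701  T[8][5]=5·140+350=1050  T[8][6]=6·21+140=266  T[8][7]=7·1+21=28  T[8][8]=8·0+1=1
row 9: T[9][1]=1·1+0=1  T[9][2]=2·127+1=255  T[9][3]=3·966+127=3025  T[9][4]=4·1701+966=7770  T[9][5]=5·1050+1701=6951  T[9][6]=6·266+1050=2646  T[9][7]=7·28+266=462  T[9][8]=8·1+28=36  T[9][9]=9·0+1=1
B_8 = ΣS(8,k) = 1+127+966+1701+1050+266+28+1 = 4140
B_9 = ΣS(9,k) = 1+255+3025+7770+6951+2646+462+36+1 = 21147

4140, 21147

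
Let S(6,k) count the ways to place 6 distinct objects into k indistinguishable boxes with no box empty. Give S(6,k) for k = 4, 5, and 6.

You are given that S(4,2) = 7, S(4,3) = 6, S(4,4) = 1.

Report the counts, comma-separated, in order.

65, 15, 1

[5] T[5,3]:3*6+7=25 · T[5,4]:4*1+6=10 · T[5,5]:5*0+1=1
[6] T[6,4]:4*10+25=65 · T[6,5]:5*1+10=15 · T[6,6]:6*0+1=1
Read S(6,4) = 65, S(6,5) = 15, S(6,6) = 1.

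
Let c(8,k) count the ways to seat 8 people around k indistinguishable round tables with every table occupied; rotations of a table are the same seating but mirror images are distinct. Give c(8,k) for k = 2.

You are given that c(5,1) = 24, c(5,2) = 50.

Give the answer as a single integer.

i=6: T(6,1)=0+5·24=120 | T(6,2)=24+5·50=274
i=7: T(7,1)=0+6·120=720 | T(7,2)=120+6·274=1764
i=8: T(8,2)=720+7·1764=13068
Read c(8,2) = 13068.

13068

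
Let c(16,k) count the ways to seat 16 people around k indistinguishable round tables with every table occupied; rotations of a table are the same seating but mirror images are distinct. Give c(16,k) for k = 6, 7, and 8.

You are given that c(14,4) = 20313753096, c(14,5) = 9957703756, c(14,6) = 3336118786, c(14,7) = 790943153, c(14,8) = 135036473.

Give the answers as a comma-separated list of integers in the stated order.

row 15: T[15][5]=14·9957703756+20313753096=159721605680  T[15][6]=14·3336118786+9957703756=56663366760  T[15][7]=14·790943153+3336118786=14409322928  T[15][8]=14·135036473+790943153=2681453775
row 16: T[16][6]=15·56663366760+159721605680=1009672107080  T[16][7]=15·14409322928+56663366760=272803210680  T[16][8]=15·2681453775+14409322928=54631129553
Read c(16,6) = 1009672107080, c(16,7) = 272803210680, c(16,8) = 54631129553.

1009672107080, 272803210680, 54631129553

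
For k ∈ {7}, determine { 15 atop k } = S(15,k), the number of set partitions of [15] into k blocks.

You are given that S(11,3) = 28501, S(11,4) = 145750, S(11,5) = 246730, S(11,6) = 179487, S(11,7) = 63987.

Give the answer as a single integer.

@12  (12,4):145750·4+28501→611501, (12,5):246730·5+145750→1379400, (12,6):179487·6+246730→1323652, (12,7):63987·7+179487→627396
@13  (13,5):1379400·5+611501→7508501, (13,6):1323652·6+1379400→9321312, (13,7):627396·7+1323652→5715424
@14  (14,6):9321312·6+7508501→63436373, (14,7):5715424·7+9321312→49329280
@15  (15,7):49329280·7+63436373→408741333
Read S(15,7) = 408741333.

408741333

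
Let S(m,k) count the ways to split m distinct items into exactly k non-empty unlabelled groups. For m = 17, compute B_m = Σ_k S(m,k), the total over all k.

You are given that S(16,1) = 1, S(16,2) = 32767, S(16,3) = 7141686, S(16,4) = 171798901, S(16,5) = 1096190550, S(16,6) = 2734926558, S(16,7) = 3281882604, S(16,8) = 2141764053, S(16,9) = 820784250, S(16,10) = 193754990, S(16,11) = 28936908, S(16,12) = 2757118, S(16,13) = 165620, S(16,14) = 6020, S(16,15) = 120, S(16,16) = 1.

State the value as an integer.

row 17: T[17][1]=1·1+0=1  T[17][2]=2·32767+1=65535  T[17][3]=3·7141686+32767=21457825  T[17][4]=4·171798901+7141686=694337290  T[17][5]=5·1096190550+171798901=5652751651  T[17][6]=6·2734926558+1096190550=17505749898  T[17][7]=7·3281882604+2734926558=25708104786  T[17][8]=8·2141764053+3281882604=20415995028  T[17][9]=9·820784250+2141764053=9528822303  T[17][10]=10·193754990+820784250=2758334150  T[17][11]=11·28936908+193754990=512060978  T[17][12]=12·2757118+28936908=62022324  T[17][13]=13·165620+2757118=4910178  T[17][14]=14·6020+165620=249900  T[17][15]=15·120+6020=7820  T[17][16]=16·1+120=136  T[17][17]=17·0+1=1
B_17 = ΣS(17,k) = 1+65535+21457825+694337290+5652751651+17505749898+25708104786+20415995028+9528822303+2758334150+512060978+62022324+4910178+249900+7820+136+1 = 82864869804

82864869804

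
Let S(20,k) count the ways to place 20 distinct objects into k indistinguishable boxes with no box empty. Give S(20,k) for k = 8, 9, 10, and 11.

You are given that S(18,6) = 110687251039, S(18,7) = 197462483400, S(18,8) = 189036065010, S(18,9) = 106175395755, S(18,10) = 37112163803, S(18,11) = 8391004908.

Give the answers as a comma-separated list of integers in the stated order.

[19] T[19,7]:7*197462483400+110687251039=1492924634839 · T[19,8]:8*189036065010+197462483400=1709751003480 · T[19,9]:9*106175395755+189036065010=1144614626805 · T[19,10]:10*37112163803+106175395755=477297033785 · T[19,11]:11*8391004908+37112163803=129413217791
[20] T[20,8]:8*1709751003480+1492924634839=15170932662679 · T[20,9]:9*1144614626805+1709751003480=12011282644725 · T[20,10]:10*477297033785+1144614626805=5917584964655 · T[20,11]:11*129413217791+477297033785=1900842429486
Read S(20,8) = 15170932662679, S(20,9) = 12011282644725, S(20,10) = 5917584964655, S(20,11) = 1900842429486.

15170932662679, 12011282644725, 5917584964655, 1900842429486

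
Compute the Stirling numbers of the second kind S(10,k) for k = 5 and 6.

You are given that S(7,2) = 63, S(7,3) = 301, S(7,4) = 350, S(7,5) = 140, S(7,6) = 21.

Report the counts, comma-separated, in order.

42525, 22827

[8] T[8,3]:3*301+63=966 · T[8,4]:4*350+301=1701 · T[8,5]:5*140+350=1050 · T[8,6]:6*21+140=266
[9] T[9,4]:4*1701+966=7770 · T[9,5]:5*1050+1701=6951 · T[9,6]:6*266+1050=2646
[10] T[10,5]:5*6951+7770=42525 · T[10,6]:6*2646+6951=22827
Read S(10,5) = 42525, S(10,6) = 22827.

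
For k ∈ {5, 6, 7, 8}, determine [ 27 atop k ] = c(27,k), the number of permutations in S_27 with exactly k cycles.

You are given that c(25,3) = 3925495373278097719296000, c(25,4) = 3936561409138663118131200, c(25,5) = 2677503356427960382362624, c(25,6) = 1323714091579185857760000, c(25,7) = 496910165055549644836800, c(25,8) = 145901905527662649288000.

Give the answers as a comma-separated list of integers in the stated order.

row 26: T[26][4]=25·3936561409138663118131200+3925495373278097719296000=102339530601744675672576000  T[26][5]=25·2677503356427960382362624+3936561409138663118131200=70874145319837672677196800  T[26][6]=25·1323714091579185857760000+2677503356427960382362624=35770355645907606826362624  T[26][7]=25·496910165055549644836800+1323714091579185857760000=13746468217967926978680000  T[26][8]=25·145901905527662649288000+496910165055549644836800=4144457803247115877036800
row 27: T[27][5]=26·70874145319837672677196800+102339530601744675672576000=1945067308917524165279692800  T[27][6]=26·35770355645907606826362624+70874145319837672677196800=1000903392113435450162625024  T[27][7]=26·13746468217967926978680000+35770355645907606826362624=393178529313073708272042624  T[27][8]=26·4144457803247115877036800+13746468217967926978680000=121502371102392939781636800
Read c(27,5) = 1945067308917524165279692800, c(27,6) = 1000903392113435450162625024, c(27,7) = 393178529313073708272042624, c(27,8) = 121502371102392939781636800.

1945067308917524165279692800, 1000903392113435450162625024, 393178529313073708272042624, 121502371102392939781636800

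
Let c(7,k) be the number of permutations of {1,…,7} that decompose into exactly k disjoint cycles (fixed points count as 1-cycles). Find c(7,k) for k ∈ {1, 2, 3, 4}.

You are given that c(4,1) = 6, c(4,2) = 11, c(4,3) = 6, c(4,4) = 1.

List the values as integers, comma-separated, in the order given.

row 5: T[5][1]=4·6+0=24  T[5][2]=4·11+6=50  T[5][3]=4·6+11=35  T[5][4]=4·1+6=10
row 6: T[6][1]=5·24+0=120  T[6][2]=5·50+24=274  T[6][3]=5·35+50=225  T[6][4]=5·10+35=85
row 7: T[7][1]=6·120+0=720  T[7][2]=6·274+120=1764  T[7][3]=6·225+274=1624  T[7][4]=6·85+225=735
Read c(7,1) = 720, c(7,2) = 1764, c(7,3) = 1624, c(7,4) = 735.

720, 1764, 1624, 735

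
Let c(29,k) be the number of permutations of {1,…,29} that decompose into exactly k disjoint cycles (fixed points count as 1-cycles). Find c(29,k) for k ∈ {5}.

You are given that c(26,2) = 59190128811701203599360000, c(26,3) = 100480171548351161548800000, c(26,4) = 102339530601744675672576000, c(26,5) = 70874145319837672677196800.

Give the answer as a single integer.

r27: T_27,3=26×100480171548351161548800000+59190128811701203599360000=2671674589068831403868160000; T_27,4=26×102339530601744675672576000+100480171548351161548800000=2761307967193712729035776000; T_27,5=26×70874145319837672677196800+102339530601744675672576000=1945067308917524165279692800
r28: T_28,4=27×2761307967193712729035776000+2671674589068831403868160000=77226989703299075087834112000; T_28,5=27×1945067308917524165279692800+2761307967193712729035776000=55278125307966865191587481600
r29: T_29,5=28×55278125307966865191587481600+77226989703299075087834112000=1625014498326371300452283596800
Read c(29,5) = 1625014498326371300452283596800.

1625014498326371300452283596800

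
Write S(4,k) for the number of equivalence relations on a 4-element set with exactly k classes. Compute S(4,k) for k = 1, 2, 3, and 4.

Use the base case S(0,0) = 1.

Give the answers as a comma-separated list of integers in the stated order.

1, 7, 6, 1

@1  (1,1):0·1+1→1
@2  (2,1):1·1+0→1, (2,2):0·2+1→1
@3  (3,1):1·1+0→1, (3,2):1·2+1→3, (3,3):0·3+1→1
@4  (4,1):1·1+0→1, (4,2):3·2+1→7, (4,3):1·3+3→6, (4,4):0·4+1→1
Read S(4,1) = 1, S(4,2) = 7, S(4,3) = 6, S(4,4) = 1.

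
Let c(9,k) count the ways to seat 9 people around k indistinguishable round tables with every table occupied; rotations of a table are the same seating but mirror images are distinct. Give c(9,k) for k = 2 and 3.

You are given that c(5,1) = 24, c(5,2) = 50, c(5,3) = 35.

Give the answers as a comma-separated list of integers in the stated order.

@6  (6,1):24·5+0→120, (6,2):50·5+24→274, (6,3):35·5+50→225
@7  (7,1):120·6+0→720, (7,2):274·6+120→1764, (7,3):225·6+274→1624
@8  (8,1):720·7+0→5040, (8,2):1764·7+720→13068, (8,3):1624·7+1764→13132
@9  (9,2):13068·8+5040→109584, (9,3):13132·8+13068→118124
Read c(9,2) = 109584, c(9,3) = 118124.

109584, 118124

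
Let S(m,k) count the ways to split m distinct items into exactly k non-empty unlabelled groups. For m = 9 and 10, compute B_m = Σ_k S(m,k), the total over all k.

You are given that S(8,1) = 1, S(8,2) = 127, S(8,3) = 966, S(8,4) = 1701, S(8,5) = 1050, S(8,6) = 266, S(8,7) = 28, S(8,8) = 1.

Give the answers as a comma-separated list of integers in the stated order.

21147, 115975

row 9: T[9][1]=1·1+0=1  T[9][2]=2·127+1=255  T[9][3]=3·966+127=3025  T[9][4]=4·1701+966=7770  T[9][5]=5·1050+1701=6951  T[9][6]=6·266+1050=2646  T[9][7]=7·28+266=462  T[9][8]=8·1+28=36  T[9][9]=9·0+1=1
row 10: T[10][1]=1·1+0=1  T[10][2]=2·255+1=511  T[10][3]=3·3025+255=9330  T[10][4]=4·7770+3025=34105  T[10][5]=5·6951+7770=42525  T[10][6]=6·2646+6951=22827  T[10][7]=7·462+2646=5880  T[10][8]=8·36+462=750  T[10][9]=9·1+36=45  T[10][10]=10·0+1=1
B_9 = ΣS(9,k) = 1+255+3025+7770+6951+2646+462+36+1 = 21147
B_10 = ΣS(10,k) = 1+511+9330+34105+42525+22827+5880+750+45+1 = 115975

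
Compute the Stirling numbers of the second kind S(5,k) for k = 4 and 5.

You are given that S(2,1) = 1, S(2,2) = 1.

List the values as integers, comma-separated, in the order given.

row 3: T[3][2]=2·1+1=3  T[3][3]=3·0+1=1
row 4: T[4][3]=3·1+3=6  T[4][4]=4·0+1=1
row 5: T[5][4]=4·1+6=10  T[5][5]=5·0+1=1
Read S(5,4) = 10, S(5,5) = 1.

10, 1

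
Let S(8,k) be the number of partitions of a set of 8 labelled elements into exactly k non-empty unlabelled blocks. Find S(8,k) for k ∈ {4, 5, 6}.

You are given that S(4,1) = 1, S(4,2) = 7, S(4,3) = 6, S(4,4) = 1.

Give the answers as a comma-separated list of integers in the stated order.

i=5: T(5,1)=0+1·1=1 | T(5,2)=1+2·7=15 | T(5,3)=7+3·6=25 | T(5,4)=6+4·1=10 | T(5,5)=1+5·0=1
i=6: T(6,2)=1+2·15=31 | T(6,3)=15+3·25=90 | T(6,4)=25+4·10=65 | T(6,5)=10+5·1=15 | T(6,6)=1+6·0=1
i=7: T(7,3)=31+3·90=301 | T(7,4)=90+4·65=350 | T(7,5)=65+5·15=140 | T(7,6)=15+6·1=21
i=8: T(8,4)=301+4·350=1701 | T(8,5)=350+5·140=1050 | T(8,6)=140+6·21=266
Read S(8,4) = 1701, S(8,5) = 1050, S(8,6) = 266.

1701, 1050, 266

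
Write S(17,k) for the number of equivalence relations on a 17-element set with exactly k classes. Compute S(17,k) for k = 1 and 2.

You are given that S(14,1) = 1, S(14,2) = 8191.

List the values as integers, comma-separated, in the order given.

i=15: T(15,1)=0+1·1=1 | T(15,2)=1+2·8191=16383
i=16: T(16,1)=0+1·1=1 | T(16,2)=1+2·16383=32767
i=17: T(17,1)=0+1·1=1 | T(17,2)=1+2·32767=65535
Read S(17,1) = 1, S(17,2) = 65535.

1, 65535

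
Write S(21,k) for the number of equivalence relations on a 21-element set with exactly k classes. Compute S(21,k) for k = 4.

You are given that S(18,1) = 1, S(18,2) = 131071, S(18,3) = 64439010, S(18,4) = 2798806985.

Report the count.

181509070050

i=19: T(19,2)=1+2·131071=262143 | T(19,3)=131071+3·64439010=193448101 | T(19,4)=64439010+4·2798806985=11259666950
i=20: T(20,3)=262143+3·193448101=580606446 | T(20,4)=193448101+4·11259666950=45232115901
i=21: T(21,4)=580606446+4·45232115901=181509070050
Read S(21,4) = 181509070050.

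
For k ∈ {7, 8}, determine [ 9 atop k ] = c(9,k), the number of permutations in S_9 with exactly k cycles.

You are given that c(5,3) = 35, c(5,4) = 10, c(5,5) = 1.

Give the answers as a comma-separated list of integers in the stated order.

546, 36

r6: T_6,4=5×10+35=85; T_6,5=5×1+10=15; T_6,6=5×0+1=1
r7: T_7,5=6×15+85=175; T_7,6=6×1+15=21; T_7,7=6×0+1=1
r8: T_8,6=7×21+175=322; T_8,7=7×1+21=28; T_8,8=7×0+1=1
r9: T_9,7=8×28+322=546; T_9,8=8×1+28=36
Read c(9,7) = 546, c(9,8) = 36.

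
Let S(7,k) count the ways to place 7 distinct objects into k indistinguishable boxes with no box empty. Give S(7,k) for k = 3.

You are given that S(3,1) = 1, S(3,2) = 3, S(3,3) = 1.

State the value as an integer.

row 4: T[4][1]=1·1+0=1  T[4][2]=2·3+1=7  T[4][3]=3·1+3=6
row 5: T[5][1]=1·1+0=1  T[5][2]=2·7+1=15  T[5][3]=3·6+7=25
row 6: T[6][2]=2·15+1=31  T[6][3]=3·25+15=90
row 7: T[7][3]=3·90+31=301
Read S(7,3) = 301.

301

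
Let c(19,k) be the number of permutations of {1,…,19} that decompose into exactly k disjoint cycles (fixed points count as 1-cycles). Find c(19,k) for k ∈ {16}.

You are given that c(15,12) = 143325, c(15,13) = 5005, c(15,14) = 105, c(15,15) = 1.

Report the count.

row 16: T[16][13]=15·5005+143325=218400  T[16][14]=15·105+5005=6580  T[16][15]=15·1+105=120  T[16][16]=15·0+1=1
row 17: T[17][14]=16·6580+218400=323680  T[17][15]=16·120+6580=8500  T[17][16]=16·1+120=136
row 18: T[18][15]=17·8500+323680=468180  T[18][16]=17·136+8500=10812
row 19: T[19][16]=18·10812+468180=662796
Read c(19,16) = 662796.

662796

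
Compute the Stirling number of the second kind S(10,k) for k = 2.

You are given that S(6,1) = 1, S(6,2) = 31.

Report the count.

r7: T_7,1=1×1+0=1; T_7,2=2×31+1=63
r8: T_8,1=1×1+0=1; T_8,2=2×63+1=127
r9: T_9,1=1×1+0=1; T_9,2=2×127+1=255
r10: T_10,2=2×255+1=511
Read S(10,2) = 511.

511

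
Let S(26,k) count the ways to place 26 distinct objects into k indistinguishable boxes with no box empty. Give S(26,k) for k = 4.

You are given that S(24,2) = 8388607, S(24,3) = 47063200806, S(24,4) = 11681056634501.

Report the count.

187226356946265

@25  (25,3):47063200806·3+8388607→141197991025, (25,4):11681056634501·4+47063200806→46771289738810
@26  (26,4):46771289738810·4+141197991025→187226356946265
Read S(26,4) = 187226356946265.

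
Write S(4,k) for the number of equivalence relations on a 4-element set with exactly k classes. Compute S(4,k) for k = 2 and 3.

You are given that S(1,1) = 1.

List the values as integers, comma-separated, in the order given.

7, 6

r2: T_2,1=1×1+0=1; T_2,2=2×0+1=1
r3: T_3,1=1×1+0=1; T_3,2=2×1+1=3; T_3,3=3×0+1=1
r4: T_4,2=2×3+1=7; T_4,3=3×1+3=6
Read S(4,2) = 7, S(4,3) = 6.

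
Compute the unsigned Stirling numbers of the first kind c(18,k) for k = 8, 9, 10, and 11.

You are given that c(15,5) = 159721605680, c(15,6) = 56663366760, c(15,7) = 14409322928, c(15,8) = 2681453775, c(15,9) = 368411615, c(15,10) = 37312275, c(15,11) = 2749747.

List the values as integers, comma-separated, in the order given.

row 16: T[16][6]=15·56663366760+159721605680=1009672107080  T[16][7]=15·14409322928+56663366760=272803210680  T[16][8]=15·2681453775+14409322928=54631129553  T[16][9]=15·368411615+2681453775=8207628000  T[16][10]=15·37312275+368411615=928095740  T[16][11]=15·2749747+37312275=78558480
row 17: T[17][7]=16·272803210680+1009672107080=5374523477960  T[17][8]=16·54631129553+272803210680=1146901283528  T[17][9]=16·8207628000+54631129553=185953177553  T[17][10]=16·928095740+8207628000=23057159840  T[17][11]=16·78558480+928095740=2185031420
row 18: T[18][8]=17·1146901283528+5374523477960=24871845297936  T[18][9]=17·185953177553+1146901283528=4308105301929  T[18][10]=17·23057159840+185953177553=577924894833  T[18][11]=17·2185031420+23057159840=60202693980
Read c(18,8) = 24871845297936, c(18,9) = 4308105301929, c(18,10) = 577924894833, c(18,11) = 60202693980.

24871845297936, 4308105301929, 577924894833, 60202693980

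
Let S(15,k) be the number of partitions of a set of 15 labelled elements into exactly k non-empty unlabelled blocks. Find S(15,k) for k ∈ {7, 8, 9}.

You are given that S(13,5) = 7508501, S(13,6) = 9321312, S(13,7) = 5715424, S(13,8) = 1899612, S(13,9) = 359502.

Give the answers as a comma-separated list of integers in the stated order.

@14  (14,6):9321312·6+7508501→63436373, (14,7):5715424·7+9321312→49329280, (14,8):1899612·8+5715424→20912320, (14,9):359502·9+1899612→5135130
@15  (15,7):49329280·7+63436373→408741333, (15,8):20912320·8+49329280→216627840, (15,9):5135130·9+20912320→67128490
Read S(15,7) = 408741333, S(15,8) = 216627840, S(15,9) = 67128490.

408741333, 216627840, 67128490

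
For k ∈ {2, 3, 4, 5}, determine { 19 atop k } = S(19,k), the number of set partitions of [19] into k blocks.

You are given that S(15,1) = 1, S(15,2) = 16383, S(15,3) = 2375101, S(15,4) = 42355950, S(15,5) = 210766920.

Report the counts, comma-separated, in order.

[16] T[16,1]:1*1+0=1 · T[16,2]:2*16383+1=32767 · T[16,3]:3*2375101+16383=7141686 · T[16,4]:4*42355950+2375101=171798901 · T[16,5]:5*210766920+42355950=1096190550
[17] T[17,1]:1*1+0=1 · T[17,2]:2*32767+1=65535 · T[17,3]:3*7141686+32767=21457825 · T[17,4]:4*171798901+7141686=694337290 · T[17,5]:5*1096190550+171798901=5652751651
[18] T[18,1]:1*1+0=1 · T[18,2]:2*65535+1=131071 · T[18,3]:3*21457825+65535=64439010 · T[18,4]:4*694337290+21457825=2798806985 · T[18,5]:5*5652751651+694337290=28958095545
[19] T[19,2]:2*131071+1=262143 · T[19,3]:3*64439010+131071=193448101 · T[19,4]:4*2798806985+64439010=11259666950 · T[19,5]:5*28958095545+2798806985=147589284710
Read S(19,2) = 262143, S(19,3) = 193448101, S(19,4) = 11259666950, S(19,5) = 147589284710.

262143, 193448101, 11259666950, 147589284710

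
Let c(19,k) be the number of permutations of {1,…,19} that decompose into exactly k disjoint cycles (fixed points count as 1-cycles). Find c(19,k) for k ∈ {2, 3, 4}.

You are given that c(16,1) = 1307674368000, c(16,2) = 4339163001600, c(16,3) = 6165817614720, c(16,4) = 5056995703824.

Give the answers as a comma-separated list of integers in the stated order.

row 17: T[17][1]=16·1307674368000+0=20922789888000  T[17][2]=16·4339163001600+1307674368000=70734282393600  T[17][3]=16·6165817614720+4339163001600=102992244837120  T[17][4]=16·5056995703824+6165817614720=87077748875904
row 18: T[18][1]=17·20922789888000+0=355687428096000  T[18][2]=17·70734282393600+20922789888000=1223405590579200  T[18][3]=17·102992244837120+70734282393600=1821602444624640  T[18][4]=17·87077748875904+102992244837120=1583313975727488
row 19: T[19][2]=18·1223405590579200+355687428096000=22376988058521600  T[19][3]=18·1821602444624640+1223405590579200=34012249593822720  T[19][4]=18·1583313975727488+1821602444624640=30321254007719424
Read c(19,2) = 22376988058521600, c(19,3) = 34012249593822720, c(19,4) = 30321254007719424.

22376988058521600, 34012249593822720, 30321254007719424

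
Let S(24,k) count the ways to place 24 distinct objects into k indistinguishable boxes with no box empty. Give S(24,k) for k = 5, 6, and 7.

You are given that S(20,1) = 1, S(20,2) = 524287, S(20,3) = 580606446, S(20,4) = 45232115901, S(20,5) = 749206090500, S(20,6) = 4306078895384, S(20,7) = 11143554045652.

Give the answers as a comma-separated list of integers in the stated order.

[21] T[21,2]:2*524287+1=1048575 · T[21,3]:3*580606446+524287=1742343625 · T[21,4]:4*45232115901+580606446=181509070050 · T[21,5]:5*749206090500+45232115901=3791262568401 · T[21,6]:6*4306078895384+749206090500=26585679462804 · T[21,7]:7*11143554045652+4306078895384=82310957214948
[22] T[22,3]:3*1742343625+1048575=5228079450 · T[22,4]:4*181509070050+1742343625=727778623825 · T[22,5]:5*3791262568401+181509070050=19137821912055 · T[22,6]:6*26585679462804+3791262568401=163305339345225 · T[22,7]:7*82310957214948+26585679462804=602762379967440
[23] T[23,4]:4*727778623825+5228079450=2916342574750 · T[23,5]:5*19137821912055+727778623825=96416888184100 · T[23,6]:6*163305339345225+19137821912055=998969857983405 · T[23,7]:7*602762379967440+163305339345225=4382641999117305
[24] T[24,5]:5*96416888184100+2916342574750=485000783495250 · T[24,6]:6*998969857983405+96416888184100=6090236036084530 · T[24,7]:7*4382641999117305+998969857983405=31677463851804540
Read S(24,5) = 485000783495250, S(24,6) = 6090236036084530, S(24,7) = 31677463851804540.

485000783495250, 6090236036084530, 31677463851804540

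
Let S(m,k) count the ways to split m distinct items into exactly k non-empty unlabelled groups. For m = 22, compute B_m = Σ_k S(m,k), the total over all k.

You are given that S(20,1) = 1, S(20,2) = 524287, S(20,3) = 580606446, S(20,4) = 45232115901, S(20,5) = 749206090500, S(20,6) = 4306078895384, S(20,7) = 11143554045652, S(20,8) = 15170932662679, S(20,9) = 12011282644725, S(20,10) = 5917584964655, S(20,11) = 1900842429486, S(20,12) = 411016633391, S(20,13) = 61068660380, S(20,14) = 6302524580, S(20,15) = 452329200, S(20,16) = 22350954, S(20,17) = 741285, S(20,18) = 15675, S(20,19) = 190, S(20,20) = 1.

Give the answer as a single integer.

4506715738447323

[21] T[21,1]:1*1+0=1 · T[21,2]:2*524287+1=1048575 · T[21,3]:3*580606446+524287=1742343625 · T[21,4]:4*45232115901+580606446=181509070050 · T[21,5]:5*749206090500+45232115901=3791262568401 · T[21,6]:6*4306078895384+749206090500=26585679462804 · T[21,7]:7*11143554045652+4306078895384=82310957214948 · T[21,8]:8*15170932662679+11143554045652=132511015347084 · T[21,9]:9*12011282644725+15170932662679=123272476465204 · T[21,10]:10*5917584964655+12011282644725=71187132291275 · T[21,11]:11*1900842429486+5917584964655=26826851689001 · T[21,12]:12*411016633391+1900842429486=6833042030178 · T[21,13]:13*61068660380+411016633391=1204909218331 · T[21,14]:14*6302524580+61068660380=149304004500 · T[21,15]:15*452329200+6302524580=13087462580 · T[21,16]:16*22350954+452329200=809944464 · T[21,17]:17*741285+22350954=34952799 · T[21,18]:18*15675+741285=1023435 · T[21,19]:19*190+15675=19285 · T[21,20]:20*1+190=210 · T[21,21]:21*0+1=1
[22] T[22,1]:1*1+0=1 · T[22,2]:2*1048575+1=2097151 · T[22,3]:3*1742343625+1048575=5228079450 · T[22,4]:4*181509070050+1742343625=727778623825 · T[22,5]:5*3791262568401+181509070050=19137821912055 · T[22,6]:6*26585679462804+3791262568401=163305339345225 · T[22,7]:7*82310957214948+26585679462804=602762379967440 · T[22,8]:8*132511015347084+82310957214948=1142399079991620 · T[22,9]:9*123272476465204+132511015347084=1241963303533920 · T[22,10]:10*71187132291275+123272476465204=835143799377954 · T[22,11]:11*26826851689001+71187132291275=366282500870286 · T[22,12]:12*6833042030178+26826851689001=108823356051137 · T[22,13]:13*1204909218331+6833042030178=22496861868481 · T[22,14]:14*149304004500+1204909218331=3295165281331 · T[22,15]:15*13087462580+149304004500=345615943200 · T[22,16]:16*809944464+13087462580=26046574004 · T[22,17]:17*34952799+809944464=1404142047 · T[22,18]:18*1023435+34952799=53374629 · T[22,19]:19*19285+1023435=1389850 · T[22,20]:20*210+19285=23485 · T[22,21]:21*1+210=231 · T[22,22]:22*0+1=1
B_22 = ΣS(22,k) = 1+2097151+5228079450+727778623825+19137821912055+163305339345225+602762379967440+1142399079991620+1241963303533920+835143799377954+366282500870286+108823356051137+22496861868481+3295165281331+345615943200+26046574004+1404142047+53374629+1389850+23485+231+1 = 4506715738447323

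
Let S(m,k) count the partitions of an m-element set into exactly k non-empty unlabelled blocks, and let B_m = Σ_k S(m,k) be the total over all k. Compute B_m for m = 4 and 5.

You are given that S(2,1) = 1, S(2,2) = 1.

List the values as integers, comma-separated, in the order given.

@3  (3,1):1·1+0→1, (3,2):1·2+1→3, (3,3):0·3+1→1
@4  (4,1):1·1+0→1, (4,2):3·2+1→7, (4,3):1·3+3→6, (4,4):0·4+1→1
@5  (5,1):1·1+0→1, (5,2):7·2+1→15, (5,3):6·3+7→25, (5,4):1·4+6→10, (5,5):0·5+1→1
B_4 = ΣS(4,k) = 1+7+6+1 = 15
B_5 = ΣS(5,k) = 1+15+25+10+1 = 52

15, 52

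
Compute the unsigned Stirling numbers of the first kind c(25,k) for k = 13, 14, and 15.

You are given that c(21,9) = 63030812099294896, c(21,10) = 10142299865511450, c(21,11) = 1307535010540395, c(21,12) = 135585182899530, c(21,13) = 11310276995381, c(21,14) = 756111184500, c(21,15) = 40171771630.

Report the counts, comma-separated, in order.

13990945200239106865, 1246200069070215000, 92446911376173550

@22  (22,10):10142299865511450·21+63030812099294896→276019109275035346, (22,11):1307535010540395·21+10142299865511450→37600535086859745, (22,12):135585182899530·21+1307535010540395→4154823851430525, (22,13):11310276995381·21+135585182899530→373100999802531, (22,14):756111184500·21+11310276995381→27188611869881, (22,15):40171771630·21+756111184500→1599718388730
@23  (23,11):37600535086859745·22+276019109275035346→1103230881185949736, (23,12):4154823851430525·22+37600535086859745→129006659818331295, (23,13):373100999802531·22+4154823851430525→12363045847086207, (23,14):27188611869881·22+373100999802531→971250460939913, (23,15):1599718388730·22+27188611869881→62382416421941
@24  (24,12):129006659818331295·23+1103230881185949736→4070384057007569521, (24,13):12363045847086207·23+129006659818331295→413356714301314056, (24,14):971250460939913·23+12363045847086207→34701806448704206, (24,15):62382416421941·23+971250460939913→2406046038644556
@25  (25,13):413356714301314056·24+4070384057007569521→13990945200239106865, (25,14):34701806448704206·24+413356714301314056→1246200069070215000, (25,15):2406046038644556·24+34701806448704206→92446911376173550
Read c(25,13) = 13990945200239106865, c(25,14) = 1246200069070215000, c(25,15) = 92446911376173550.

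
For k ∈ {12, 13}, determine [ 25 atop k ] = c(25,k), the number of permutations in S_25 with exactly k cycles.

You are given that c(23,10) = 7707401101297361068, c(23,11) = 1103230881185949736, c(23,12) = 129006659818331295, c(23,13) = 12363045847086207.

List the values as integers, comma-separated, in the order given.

130770928736755873500, 13990945200239106865

[24] T[24,11]:23*1103230881185949736+7707401101297361068=33081711368574204996 · T[24,12]:23*129006659818331295+1103230881185949736=4070384057007569521 · T[24,13]:23*12363045847086207+129006659818331295=413356714301314056
[25] T[25,12]:24*4070384057007569521+33081711368574204996=130770928736755873500 · T[25,13]:24*413356714301314056+4070384057007569521=13990945200239106865
Read c(25,12) = 130770928736755873500, c(25,13) = 13990945200239106865.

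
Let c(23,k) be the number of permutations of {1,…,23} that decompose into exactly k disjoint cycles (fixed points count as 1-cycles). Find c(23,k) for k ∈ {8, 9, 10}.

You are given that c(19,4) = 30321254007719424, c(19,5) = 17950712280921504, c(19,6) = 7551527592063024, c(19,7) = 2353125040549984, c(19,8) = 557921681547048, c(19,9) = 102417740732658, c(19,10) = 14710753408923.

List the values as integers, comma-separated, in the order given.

[20] T[20,5]:19*17950712280921504+30321254007719424=371384787345228000 · T[20,6]:19*7551527592063024+17950712280921504=161429736530118960 · T[20,7]:19*2353125040549984+7551527592063024=52260903362512720 · T[20,8]:19*557921681547048+2353125040549984=12953636989943896 · T[20,9]:19*102417740732658+557921681547048=2503858755467550 · T[20,10]:19*14710753408923+102417740732658=381922055502195
[21] T[21,6]:20*161429736530118960+371384787345228000=3599979517947607200 · T[21,7]:20*52260903362512720+161429736530118960=1206647803780373360 · T[21,8]:20*12953636989943896+52260903362512720=311333643161390640 · T[21,9]:20*2503858755467550+12953636989943896=63030812099294896 · T[21,10]:20*381922055502195+2503858755467550=10142299865511450
[22] T[22,7]:21*1206647803780373360+3599979517947607200=28939583397335447760 · T[22,8]:21*311333643161390640+1206647803780373360=7744654310169576800 · T[22,9]:21*63030812099294896+311333643161390640=1634980697246583456 · T[22,10]:21*10142299865511450+63030812099294896=276019109275035346
[23] T[23,8]:22*7744654310169576800+28939583397335447760=199321978221066137360 · T[23,9]:22*1634980697246583456+7744654310169576800=43714229649594412832 · T[23,10]:22*276019109275035346+1634980697246583456=7707401101297361068
Read c(23,8) = 199321978221066137360, c(23,9) = 43714229649594412832, c(23,10) = 7707401101297361068.

199321978221066137360, 43714229649594412832, 7707401101297361068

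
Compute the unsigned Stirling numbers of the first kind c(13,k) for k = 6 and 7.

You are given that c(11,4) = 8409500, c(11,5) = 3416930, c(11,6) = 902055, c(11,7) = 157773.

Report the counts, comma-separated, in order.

@12  (12,5):3416930·11+8409500→45995730, (12,6):902055·11+3416930→13339535, (12,7):157773·11+902055→2637558
@13  (13,6):13339535·12+45995730→206070150, (13,7):2637558·12+13339535→44990231
Read c(13,6) = 206070150, c(13,7) = 44990231.

206070150, 44990231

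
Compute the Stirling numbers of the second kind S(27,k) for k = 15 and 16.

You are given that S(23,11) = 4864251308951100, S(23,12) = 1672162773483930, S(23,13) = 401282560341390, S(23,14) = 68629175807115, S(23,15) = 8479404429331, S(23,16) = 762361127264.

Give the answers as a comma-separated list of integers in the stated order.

1834634071262848260, 294063066070824960

r24: T_24,12=12×1672162773483930+4864251308951100=24930204590758260; T_24,13=13×401282560341390+1672162773483930=6888836057922000; T_24,14=14×68629175807115+401282560341390=1362091021641000; T_24,15=15×8479404429331+68629175807115=195820242247080; T_24,16=16×762361127264+8479404429331=20677182465555
r25: T_25,13=13×6888836057922000+24930204590758260=114485073343744260; T_25,14=14×1362091021641000+6888836057922000=25958110360896000; T_25,15=15×195820242247080+1362091021641000=4299394655347200; T_25,16=16×20677182465555+195820242247080=526655161695960
r26: T_26,14=14×25958110360896000+114485073343744260=477898618396288260; T_26,15=15×4299394655347200+25958110360896000=90449030191104000; T_26,16=16×526655161695960+4299394655347200=12725877242482560
r27: T_27,15=15×90449030191104000+477898618396288260=1834634071262848260; T_27,16=16×12725877242482560+90449030191104000=294063066070824960
Read S(27,15) = 1834634071262848260, S(27,16) = 294063066070824960.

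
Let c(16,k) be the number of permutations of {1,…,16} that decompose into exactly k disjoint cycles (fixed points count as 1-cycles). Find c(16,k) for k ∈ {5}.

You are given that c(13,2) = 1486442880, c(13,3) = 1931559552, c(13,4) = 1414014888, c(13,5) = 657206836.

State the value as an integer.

r14: T_14,3=13×1931559552+1486442880=26596717056; T_14,4=13×1414014888+1931559552=20313753096; T_14,5=13×657206836+1414014888=9957703756
r15: T_15,4=14×20313753096+26596717056=310989260400; T_15,5=14×9957703756+20313753096=159721605680
r16: T_16,5=15×159721605680+310989260400=2706813345600
Read c(16,5) = 2706813345600.

2706813345600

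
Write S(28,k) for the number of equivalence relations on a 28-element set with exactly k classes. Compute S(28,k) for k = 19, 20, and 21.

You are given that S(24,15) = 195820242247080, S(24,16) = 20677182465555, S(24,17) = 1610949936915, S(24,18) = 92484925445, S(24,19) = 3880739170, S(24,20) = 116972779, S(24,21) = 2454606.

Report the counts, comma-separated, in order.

7626292886912700, 474194413703010, 22653141490980

i=25: T(25,16)=195820242247080+16·20677182465555=526655161695960 | T(25,17)=20677182465555+17·1610949936915=48063331393110 | T(25,18)=1610949936915+18·92484925445=3275678594925 | T(25,19)=92484925445+19·3880739170=166218969675 | T(25,20)=3880739170+20·116972779=6220194750 | T(25,21)=116972779+21·2454606=168519505
i=26: T(26,17)=526655161695960+17·48063331393110=1343731795378830 | T(26,18)=48063331393110+18·3275678594925=107025546101760 | T(26,19)=3275678594925+19·166218969675=6433839018750 | T(26,20)=166218969675+20·6220194750=290622864675 | T(26,21)=6220194750+21·168519505=9759104355
i=27: T(27,18)=1343731795378830+18·107025546101760=3270191625210510 | T(27,19)=107025546101760+19·6433839018750=229268487458010 | T(27,20)=6433839018750+20·290622864675=12246296312250 | T(27,21)=290622864675+21·9759104355=495564056130
i=28: T(28,19)=3270191625210510+19·229268487458010=7626292886912700 | T(28,20)=229268487458010+20·12246296312250=474194413703010 | T(28,21)=12246296312250+21·495564056130=22653141490980
Read S(28,19) = 7626292886912700, S(28,20) = 474194413703010, S(28,21) = 22653141490980.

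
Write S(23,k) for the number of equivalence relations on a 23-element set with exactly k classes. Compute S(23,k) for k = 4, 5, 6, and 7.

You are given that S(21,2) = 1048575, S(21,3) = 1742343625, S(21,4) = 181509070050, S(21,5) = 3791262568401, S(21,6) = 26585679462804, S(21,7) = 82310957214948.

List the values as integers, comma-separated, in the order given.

i=22: T(22,3)=1048575+3·1742343625=5228079450 | T(22,4)=1742343625+4·181509070050=727778623825 | T(22,5)=181509070050+5·3791262568401=19137821912055 | T(22,6)=3791262568401+6·26585679462804=163305339345225 | T(22,7)=26585679462804+7·82310957214948=602762379967440
i=23: T(23,4)=5228079450+4·727778623825=2916342574750 | T(23,5)=727778623825+5·19137821912055=96416888184100 | T(23,6)=19137821912055+6·163305339345225=998969857983405 | T(23,7)=163305339345225+7·602762379967440=4382641999117305
Read S(23,4) = 2916342574750, S(23,5) = 96416888184100, S(23,6) = 998969857983405, S(23,7) = 4382641999117305.

2916342574750, 96416888184100, 998969857983405, 4382641999117305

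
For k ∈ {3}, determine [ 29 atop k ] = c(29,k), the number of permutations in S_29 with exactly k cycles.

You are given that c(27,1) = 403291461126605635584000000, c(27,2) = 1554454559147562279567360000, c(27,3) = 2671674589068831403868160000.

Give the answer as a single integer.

@28  (28,2):1554454559147562279567360000·27+403291461126605635584000000→42373564558110787183902720000, (28,3):2671674589068831403868160000·27+1554454559147562279567360000→73689668464006010184007680000
@29  (29,3):73689668464006010184007680000·28+42373564558110787183902720000→2105684281550279072336117760000
Read c(29,3) = 2105684281550279072336117760000.

2105684281550279072336117760000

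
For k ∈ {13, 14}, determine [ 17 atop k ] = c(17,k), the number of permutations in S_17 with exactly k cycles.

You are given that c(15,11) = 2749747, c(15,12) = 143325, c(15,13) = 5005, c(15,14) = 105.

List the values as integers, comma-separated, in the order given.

8394022, 323680

@16  (16,12):143325·15+2749747→4899622, (16,13):5005·15+143325→218400, (16,14):105·15+5005→6580
@17  (17,13):218400·16+4899622→8394022, (17,14):6580·16+218400→323680
Read c(17,13) = 8394022, c(17,14) = 323680.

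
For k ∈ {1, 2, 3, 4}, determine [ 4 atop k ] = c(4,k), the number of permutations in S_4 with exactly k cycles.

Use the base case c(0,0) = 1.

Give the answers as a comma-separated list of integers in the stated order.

i=1: T(1,1)=1+0·0=1
i=2: T(2,1)=0+1·1=1 | T(2,2)=1+1·0=1
i=3: T(3,1)=0+2·1=2 | T(3,2)=1+2·1=3 | T(3,3)=1+2·0=1
i=4: T(4,1)=0+3·2=6 | T(4,2)=2+3·3=11 | T(4,3)=3+3·1=6 | T(4,4)=1+3·0=1
Read c(4,1) = 6, c(4,2) = 11, c(4,3) = 6, c(4,4) = 1.

6, 11, 6, 1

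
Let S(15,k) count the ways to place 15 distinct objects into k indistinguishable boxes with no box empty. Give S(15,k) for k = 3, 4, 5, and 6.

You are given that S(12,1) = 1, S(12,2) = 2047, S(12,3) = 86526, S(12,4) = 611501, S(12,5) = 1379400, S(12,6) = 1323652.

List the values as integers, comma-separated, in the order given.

2375101, 42355950, 210766920, 420693273

i=13: T(13,1)=0+1·1=1 | T(13,2)=1+2·2047=4095 | T(13,3)=2047+3·86526=261625 | T(13,4)=86526+4·611501=2532530 | T(13,5)=611501+5·1379400=7508501 | T(13,6)=1379400+6·1323652=9321312
i=14: T(14,2)=1+2·4095=8191 | T(14,3)=4095+3·261625=788970 | T(14,4)=261625+4·2532530=10391745 | T(14,5)=2532530+5·7508501=40075035 | T(14,6)=7508501+6·9321312=63436373
i=15: T(15,3)=8191+3·788970=2375101 | T(15,4)=788970+4·10391745=42355950 | T(15,5)=10391745+5·40075035=210766920 | T(15,6)=40075035+6·63436373=420693273
Read S(15,3) = 2375101, S(15,4) = 42355950, S(15,5) = 210766920, S(15,6) = 420693273.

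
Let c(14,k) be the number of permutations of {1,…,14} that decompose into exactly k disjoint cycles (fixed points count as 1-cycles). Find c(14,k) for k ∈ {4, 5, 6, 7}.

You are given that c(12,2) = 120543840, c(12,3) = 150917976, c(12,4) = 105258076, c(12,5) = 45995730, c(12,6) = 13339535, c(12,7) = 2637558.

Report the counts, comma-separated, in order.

20313753096, 9957703756, 3336118786, 790943153

r13: T_13,3=12×150917976+120543840=1931559552; T_13,4=12×105258076+150917976=1414014888; T_13,5=12×45995730+105258076=657206836; T_13,6=12×13339535+45995730=206070150; T_13,7=12×2637558+13339535=44990231
r14: T_14,4=13×1414014888+1931559552=20313753096; T_14,5=13×657206836+1414014888=9957703756; T_14,6=13×206070150+657206836=3336118786; T_14,7=13×44990231+206070150=790943153
Read c(14,4) = 20313753096, c(14,5) = 9957703756, c(14,6) = 3336118786, c(14,7) = 790943153.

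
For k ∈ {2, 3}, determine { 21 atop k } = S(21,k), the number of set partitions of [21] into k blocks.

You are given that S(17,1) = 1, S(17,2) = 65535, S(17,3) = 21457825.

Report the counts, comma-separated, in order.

i=18: T(18,1)=0+1·1=1 | T(18,2)=1+2·65535=131071 | T(18,3)=65535+3·21457825=64439010
i=19: T(19,1)=0+1·1=1 | T(19,2)=1+2·131071=262143 | T(19,3)=131071+3·64439010=193448101
i=20: T(20,1)=0+1·1=1 | T(20,2)=1+2·262143=524287 | T(20,3)=262143+3·193448101=580606446
i=21: T(21,2)=1+2·524287=1048575 | T(21,3)=524287+3·580606446=1742343625
Read S(21,2) = 1048575, S(21,3) = 1742343625.

1048575, 1742343625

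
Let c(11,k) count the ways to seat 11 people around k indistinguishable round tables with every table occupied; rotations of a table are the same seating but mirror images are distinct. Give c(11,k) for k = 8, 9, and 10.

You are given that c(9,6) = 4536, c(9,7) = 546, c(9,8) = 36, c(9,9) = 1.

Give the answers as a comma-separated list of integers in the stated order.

18150, 1320, 55

row 10: T[10][7]=9·546+4536=9450  T[10][8]=9·36+546=870  T[10][9]=9·1+36=45  T[10][10]=9·0+1=1
row 11: T[11][8]=10·870+9450=18150  T[11][9]=10·45+870=1320  T[11][10]=10·1+45=55
Read c(11,8) = 18150, c(11,9) = 1320, c(11,10) = 55.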